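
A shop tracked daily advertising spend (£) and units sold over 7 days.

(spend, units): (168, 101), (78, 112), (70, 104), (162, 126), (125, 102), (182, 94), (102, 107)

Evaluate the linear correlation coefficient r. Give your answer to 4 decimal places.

n = 7, Σx = 887, Σy = 746, Σx² = 124605, Σy² = 80126, Σxy = 94168
nΣxy − ΣxΣy = 659176 − 661702 = -2526
nΣx² − (Σx)² = 872235 − 786769 = 85466; nΣy² − (Σy)² = 560882 − 556516 = 4366
r = -2526 / √(85466 × 4366) = -2526 / 19316.9500 ≈ -0.1308

-0.1308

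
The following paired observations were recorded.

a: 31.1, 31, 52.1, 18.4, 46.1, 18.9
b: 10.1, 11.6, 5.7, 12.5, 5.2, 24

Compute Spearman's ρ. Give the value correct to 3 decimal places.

Rank a: 4, 3, 6, 1, 5, 2
Rank b: 3, 4, 2, 5, 1, 6
d = rank(a) − rank(b): 1, -1, 4, -4, 4, -4; Σd² = 66
ρ = 1 − 6Σd² / [n(n²−1)] = 1 − 6×66 / (6×35) = 1 − 396/210 ≈ -0.886

-0.886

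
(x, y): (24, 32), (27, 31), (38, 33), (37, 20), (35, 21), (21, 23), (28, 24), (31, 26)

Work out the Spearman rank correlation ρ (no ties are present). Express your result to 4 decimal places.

-0.0714

Rank x: 2, 3, 8, 7, 6, 1, 4, 5
Rank y: 7, 6, 8, 1, 2, 3, 4, 5
d = rank(x) − rank(y): -5, -3, 0, 6, 4, -2, 0, 0; Σd² = 90
ρ = 1 − 6Σd² / [n(n²−1)] = 1 − 6×90 / (8×63) = 1 − 540/504 ≈ -0.0714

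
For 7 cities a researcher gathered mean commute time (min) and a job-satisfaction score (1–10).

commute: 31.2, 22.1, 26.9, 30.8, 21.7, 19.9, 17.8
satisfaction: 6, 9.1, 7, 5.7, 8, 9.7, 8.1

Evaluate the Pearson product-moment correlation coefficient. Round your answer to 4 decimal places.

n = 7, Σx = 170.4, Σy = 53.6, Σx² = 4317.84, Σy² = 424, Σxy = 1262.98
nΣxy − ΣxΣy = 8840.86 − 9133.44 = -292.58
nΣx² − (Σx)² = 30224.88 − 29036.16 = 1188.72; nΣy² − (Σy)² = 2968 − 2872.96 = 95.04
r = -292.58 / √(1188.72 × 95.04) = -292.58 / 336.1190 ≈ -0.8705

-0.8705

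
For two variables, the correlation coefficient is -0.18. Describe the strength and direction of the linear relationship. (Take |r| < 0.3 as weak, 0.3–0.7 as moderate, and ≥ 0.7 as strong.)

r = -0.18 < 0 so the relationship is negative.
|r| = 0.18, which falls in the weak range.

weak negative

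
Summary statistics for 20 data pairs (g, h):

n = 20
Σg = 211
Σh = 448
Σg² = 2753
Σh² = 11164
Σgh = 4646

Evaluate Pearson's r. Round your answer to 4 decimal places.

r = (nΣgh − ΣgΣh) / √[(nΣg² − (Σg)²)(nΣh² − (Σh)²)]
Numerator: 20×4646 − 211×448 = -1608
Denominator: √[(55060 − 44521)(223280 − 200704)] = √[10539 × 22576] = 15424.9300
r = -1608 / 15424.9300 ≈ -0.1042

-0.1042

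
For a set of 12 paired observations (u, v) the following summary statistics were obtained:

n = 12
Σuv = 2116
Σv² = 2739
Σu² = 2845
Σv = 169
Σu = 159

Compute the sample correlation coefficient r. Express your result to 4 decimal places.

-0.2394

r = (nΣuv − ΣuΣv) / √[(nΣu² − (Σu)²)(nΣv² − (Σv)²)]
Numerator: 12×2116 − 159×169 = -1479
Denominator: √[(34140 − 25281)(32868 − 28561)] = √[8859 × 4307] = 6177.0311
r = -1479 / 6177.0311 ≈ -0.2394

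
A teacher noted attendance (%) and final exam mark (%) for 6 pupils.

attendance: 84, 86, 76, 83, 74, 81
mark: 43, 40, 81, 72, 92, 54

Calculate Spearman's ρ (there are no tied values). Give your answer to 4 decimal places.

-0.9429

Rank attendance: 5, 6, 2, 4, 1, 3
Rank mark: 2, 1, 5, 4, 6, 3
d = rank(attendance) − rank(mark): 3, 5, -3, 0, -5, 0; Σd² = 68
ρ = 1 − 6Σd² / [n(n²−1)] = 1 − 6×68 / (6×35) = 1 − 408/210 ≈ -0.9429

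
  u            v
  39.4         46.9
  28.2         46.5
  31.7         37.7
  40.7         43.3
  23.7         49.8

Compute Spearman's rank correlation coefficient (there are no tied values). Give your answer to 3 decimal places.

-0.500

Rank u: 4, 2, 3, 5, 1
Rank v: 4, 3, 1, 2, 5
d = rank(u) − rank(v): 0, -1, 2, 3, -4; Σd² = 30
ρ = 1 − 6Σd² / [n(n²−1)] = 1 − 6×30 / (5×24) = 1 − 180/120 ≈ -0.500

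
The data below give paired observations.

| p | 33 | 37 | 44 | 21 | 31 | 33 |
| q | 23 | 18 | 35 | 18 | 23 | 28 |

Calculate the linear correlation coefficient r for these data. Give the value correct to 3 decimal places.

0.697

n = 6, Σp = 199, Σq = 145, Σp² = 6885, Σq² = 3715, Σpq = 4980
nΣpq − ΣpΣq = 29880 − 28855 = 1025
nΣp² − (Σp)² = 41310 − 39601 = 1709; nΣq² − (Σq)² = 22290 − 21025 = 1265
r = 1025 / √(1709 × 1265) = 1025 / 1470.3350 ≈ 0.697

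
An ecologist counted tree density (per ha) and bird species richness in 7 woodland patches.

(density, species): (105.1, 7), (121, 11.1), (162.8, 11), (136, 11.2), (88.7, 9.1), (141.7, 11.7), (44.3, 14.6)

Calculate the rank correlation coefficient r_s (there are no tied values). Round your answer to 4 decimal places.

Rank density: 3, 4, 7, 5, 2, 6, 1
Rank species: 1, 4, 3, 5, 2, 6, 7
d = rank(density) − rank(species): 2, 0, 4, 0, 0, 0, -6; Σd² = 56
ρ = 1 − 6Σd² / [n(n²−1)] = 1 − 6×56 / (7×48) = 1 − 336/336 ≈ 0.0000

0.0000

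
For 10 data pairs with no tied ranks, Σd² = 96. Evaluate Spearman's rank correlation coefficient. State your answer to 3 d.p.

0.418

ρ = 1 − 6Σd² / [n(n²−1)] = 1 − 6×96 / (10×99)
  = 1 − 576/990 = 1 − 0.5818 ≈ 0.418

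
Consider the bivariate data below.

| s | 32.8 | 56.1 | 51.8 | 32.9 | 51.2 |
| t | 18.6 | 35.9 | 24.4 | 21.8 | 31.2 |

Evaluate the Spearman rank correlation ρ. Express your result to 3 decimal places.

0.900

Rank s: 1, 5, 4, 2, 3
Rank t: 1, 5, 3, 2, 4
d = rank(s) − rank(t): 0, 0, 1, 0, -1; Σd² = 2
ρ = 1 − 6Σd² / [n(n²−1)] = 1 − 6×2 / (5×24) = 1 − 12/120 ≈ 0.900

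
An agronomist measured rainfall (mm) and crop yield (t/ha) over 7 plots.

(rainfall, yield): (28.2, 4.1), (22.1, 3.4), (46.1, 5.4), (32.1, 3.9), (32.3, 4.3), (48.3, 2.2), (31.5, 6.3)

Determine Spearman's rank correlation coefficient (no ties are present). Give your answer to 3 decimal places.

-0.036

Rank rainfall: 2, 1, 6, 4, 5, 7, 3
Rank yield: 4, 2, 6, 3, 5, 1, 7
d = rank(rainfall) − rank(yield): -2, -1, 0, 1, 0, 6, -4; Σd² = 58
ρ = 1 − 6Σd² / [n(n²−1)] = 1 − 6×58 / (7×48) = 1 − 348/336 ≈ -0.036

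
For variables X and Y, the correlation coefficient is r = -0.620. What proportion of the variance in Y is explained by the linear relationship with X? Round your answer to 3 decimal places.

0.384

r² = (-0.620)² = 0.384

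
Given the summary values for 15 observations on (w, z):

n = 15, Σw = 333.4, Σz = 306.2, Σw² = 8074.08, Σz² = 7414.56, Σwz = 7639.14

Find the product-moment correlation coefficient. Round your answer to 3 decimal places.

r = (nΣwz − ΣwΣz) / √[(nΣw² − (Σw)²)(nΣz² − (Σz)²)]
Numerator: 15×7639.14 − 333.4×306.2 = 12500.02
Denominator: √[(121111.2 − 111155.56)(111218.4 − 93758.44)] = √[9955.64 × 17459.96] = 13184.2738
r = 12500.02 / 13184.2738 ≈ 0.948

0.948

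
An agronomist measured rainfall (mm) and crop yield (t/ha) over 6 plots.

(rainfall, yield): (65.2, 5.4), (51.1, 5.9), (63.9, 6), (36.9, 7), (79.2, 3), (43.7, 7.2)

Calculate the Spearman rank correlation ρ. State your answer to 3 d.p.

-0.886

Rank rainfall: 5, 3, 4, 1, 6, 2
Rank yield: 2, 3, 4, 5, 1, 6
d = rank(rainfall) − rank(yield): 3, 0, 0, -4, 5, -4; Σd² = 66
ρ = 1 − 6Σd² / [n(n²−1)] = 1 − 6×66 / (6×35) = 1 − 396/210 ≈ -0.886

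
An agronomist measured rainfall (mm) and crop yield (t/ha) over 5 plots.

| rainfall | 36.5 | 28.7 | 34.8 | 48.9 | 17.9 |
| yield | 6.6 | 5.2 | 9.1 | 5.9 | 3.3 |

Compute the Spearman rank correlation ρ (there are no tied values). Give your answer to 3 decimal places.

0.600

Rank rainfall: 4, 2, 3, 5, 1
Rank yield: 4, 2, 5, 3, 1
d = rank(rainfall) − rank(yield): 0, 0, -2, 2, 0; Σd² = 8
ρ = 1 − 6Σd² / [n(n²−1)] = 1 − 6×8 / (5×24) = 1 − 48/120 ≈ 0.600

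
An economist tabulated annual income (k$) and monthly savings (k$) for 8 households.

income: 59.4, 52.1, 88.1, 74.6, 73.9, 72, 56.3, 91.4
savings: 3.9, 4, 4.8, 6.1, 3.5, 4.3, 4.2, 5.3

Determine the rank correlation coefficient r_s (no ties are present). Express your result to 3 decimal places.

0.619

Rank income: 3, 1, 7, 6, 5, 4, 2, 8
Rank savings: 2, 3, 6, 8, 1, 5, 4, 7
d = rank(income) − rank(savings): 1, -2, 1, -2, 4, -1, -2, 1; Σd² = 32
ρ = 1 − 6Σd² / [n(n²−1)] = 1 − 6×32 / (8×63) = 1 − 192/504 ≈ 0.619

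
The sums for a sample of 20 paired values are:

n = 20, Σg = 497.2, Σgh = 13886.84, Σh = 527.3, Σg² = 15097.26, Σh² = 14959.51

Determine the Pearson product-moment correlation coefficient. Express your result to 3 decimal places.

r = (nΣgh − ΣgΣh) / √[(nΣg² − (Σg)²)(nΣh² − (Σh)²)]
Numerator: 20×13886.84 − 497.2×527.3 = 15563.24
Denominator: √[(301945.2 − 247207.84)(299190.2 − 278045.29)] = √[54737.36 × 21144.91] = 34020.8253
r = 15563.24 / 34020.8253 ≈ 0.457

0.457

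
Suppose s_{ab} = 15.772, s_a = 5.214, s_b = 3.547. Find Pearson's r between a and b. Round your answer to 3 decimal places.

0.853

r = Cov(a,b) / (s_a · s_b) = 15.772 / (5.214 × 3.547)
  = 15.772 / 18.4941 ≈ 0.853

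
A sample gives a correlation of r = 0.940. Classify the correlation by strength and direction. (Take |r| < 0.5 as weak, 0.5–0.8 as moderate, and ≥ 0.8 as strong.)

r = 0.940 > 0 so the relationship is positive.
|r| = 0.940, which falls in the strong range.

strong positive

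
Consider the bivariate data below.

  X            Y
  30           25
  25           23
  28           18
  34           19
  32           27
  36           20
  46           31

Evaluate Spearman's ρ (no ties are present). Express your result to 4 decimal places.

Rank X: 3, 1, 2, 5, 4, 6, 7
Rank Y: 5, 4, 1, 2, 6, 3, 7
d = rank(X) − rank(Y): -2, -3, 1, 3, -2, 3, 0; Σd² = 36
ρ = 1 − 6Σd² / [n(n²−1)] = 1 − 6×36 / (7×48) = 1 − 216/336 ≈ 0.3571

0.3571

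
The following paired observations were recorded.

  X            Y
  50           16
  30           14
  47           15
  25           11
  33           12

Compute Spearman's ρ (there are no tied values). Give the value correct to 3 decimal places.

Rank X: 5, 2, 4, 1, 3
Rank Y: 5, 3, 4, 1, 2
d = rank(X) − rank(Y): 0, -1, 0, 0, 1; Σd² = 2
ρ = 1 − 6Σd² / [n(n²−1)] = 1 − 6×2 / (5×24) = 1 − 12/120 ≈ 0.900

0.900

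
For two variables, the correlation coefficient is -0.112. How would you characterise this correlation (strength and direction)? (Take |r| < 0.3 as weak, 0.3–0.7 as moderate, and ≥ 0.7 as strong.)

weak negative

r = -0.112 < 0 so the relationship is negative.
|r| = 0.112, which falls in the weak range.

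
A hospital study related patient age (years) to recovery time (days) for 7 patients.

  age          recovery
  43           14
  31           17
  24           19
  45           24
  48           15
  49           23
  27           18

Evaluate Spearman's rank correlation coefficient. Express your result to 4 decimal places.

0.1071

Rank age: 4, 3, 1, 5, 6, 7, 2
Rank recovery: 1, 3, 5, 7, 2, 6, 4
d = rank(age) − rank(recovery): 3, 0, -4, -2, 4, 1, -2; Σd² = 50
ρ = 1 − 6Σd² / [n(n²−1)] = 1 − 6×50 / (7×48) = 1 − 300/336 ≈ 0.1071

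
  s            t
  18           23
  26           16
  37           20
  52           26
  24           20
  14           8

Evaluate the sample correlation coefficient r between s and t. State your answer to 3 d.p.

0.671

n = 6, Σs = 171, Σt = 113, Σs² = 5845, Σt² = 2325, Σst = 3514
nΣst − ΣsΣt = 21084 − 19323 = 1761
nΣs² − (Σs)² = 35070 − 29241 = 5829; nΣt² − (Σt)² = 13950 − 12769 = 1181
r = 1761 / √(5829 × 1181) = 1761 / 2623.7471 ≈ 0.671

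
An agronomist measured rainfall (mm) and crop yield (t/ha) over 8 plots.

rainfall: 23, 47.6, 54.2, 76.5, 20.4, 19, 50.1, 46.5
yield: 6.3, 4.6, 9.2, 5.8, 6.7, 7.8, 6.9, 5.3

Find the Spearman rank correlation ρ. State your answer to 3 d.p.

-0.095

Rank rainfall: 3, 5, 7, 8, 2, 1, 6, 4
Rank yield: 4, 1, 8, 3, 5, 7, 6, 2
d = rank(rainfall) − rank(yield): -1, 4, -1, 5, -3, -6, 0, 2; Σd² = 92
ρ = 1 − 6Σd² / [n(n²−1)] = 1 − 6×92 / (8×63) = 1 − 552/504 ≈ -0.095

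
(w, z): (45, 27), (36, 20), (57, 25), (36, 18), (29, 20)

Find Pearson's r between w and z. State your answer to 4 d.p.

0.7427

n = 5, Σw = 203, Σz = 110, Σw² = 8707, Σz² = 2478, Σwz = 4588
nΣwz − ΣwΣz = 22940 − 22330 = 610
nΣw² − (Σw)² = 43535 − 41209 = 2326; nΣz² − (Σz)² = 12390 − 12100 = 290
r = 610 / √(2326 × 290) = 610 / 821.3038 ≈ 0.7427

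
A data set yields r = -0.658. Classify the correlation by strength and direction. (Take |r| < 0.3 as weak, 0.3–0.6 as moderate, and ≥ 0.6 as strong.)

strong negative

r = -0.658 < 0 so the relationship is negative.
|r| = 0.658, which falls in the strong range.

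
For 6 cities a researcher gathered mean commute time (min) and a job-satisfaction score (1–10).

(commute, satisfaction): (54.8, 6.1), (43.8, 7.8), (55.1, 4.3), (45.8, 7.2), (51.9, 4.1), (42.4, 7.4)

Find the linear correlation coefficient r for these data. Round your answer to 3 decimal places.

-0.826

n = 6, Σx = 293.8, Σy = 36.9, Σx² = 14546.5, Σy² = 239.95, Σxy = 1769.16
nΣxy − ΣxΣy = 10614.96 − 10841.22 = -226.26
nΣx² − (Σx)² = 87279 − 86318.44 = 960.56; nΣy² − (Σy)² = 1439.7 − 1361.61 = 78.09
r = -226.26 / √(960.56 × 78.09) = -226.26 / 273.8798 ≈ -0.826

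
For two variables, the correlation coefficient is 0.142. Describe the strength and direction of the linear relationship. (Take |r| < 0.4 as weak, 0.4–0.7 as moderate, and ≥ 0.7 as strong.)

weak positive

r = 0.142 > 0 so the relationship is positive.
|r| = 0.142, which falls in the weak range.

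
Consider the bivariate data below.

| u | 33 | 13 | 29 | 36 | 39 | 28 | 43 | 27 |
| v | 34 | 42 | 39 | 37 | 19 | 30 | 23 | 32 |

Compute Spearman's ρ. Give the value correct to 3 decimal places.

Rank u: 5, 1, 4, 6, 7, 3, 8, 2
Rank v: 5, 8, 7, 6, 1, 3, 2, 4
d = rank(u) − rank(v): 0, -7, -3, 0, 6, 0, 6, -2; Σd² = 134
ρ = 1 − 6Σd² / [n(n²−1)] = 1 − 6×134 / (8×63) = 1 − 804/504 ≈ -0.595

-0.595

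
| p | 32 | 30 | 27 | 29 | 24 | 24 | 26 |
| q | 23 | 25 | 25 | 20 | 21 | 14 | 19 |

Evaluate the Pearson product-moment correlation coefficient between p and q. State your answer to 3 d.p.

n = 7, Σp = 192, Σq = 147, Σp² = 5322, Σq² = 3177, Σpq = 4075
nΣpq − ΣpΣq = 28525 − 28224 = 301
nΣp² − (Σp)² = 37254 − 36864 = 390; nΣq² − (Σq)² = 22239 − 21609 = 630
r = 301 / √(390 × 630) = 301 / 495.6813 ≈ 0.607

0.607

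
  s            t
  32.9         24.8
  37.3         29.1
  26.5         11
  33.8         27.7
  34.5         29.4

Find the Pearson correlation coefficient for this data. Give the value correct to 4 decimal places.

0.9546

n = 5, Σs = 165, Σt = 122, Σs² = 5508.64, Σt² = 3214.5, Σst = 4143.41
nΣst − ΣsΣt = 20717.05 − 20130 = 587.05
nΣs² − (Σs)² = 27543.2 − 27225 = 318.2; nΣt² − (Σt)² = 16072.5 − 14884 = 1188.5
r = 587.05 / √(318.2 × 1188.5) = 587.05 / 614.9640 ≈ 0.9546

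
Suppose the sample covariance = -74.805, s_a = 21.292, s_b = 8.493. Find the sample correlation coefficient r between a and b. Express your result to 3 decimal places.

-0.414

r = Cov(a,b) / (s_a · s_b) = -74.805 / (21.292 × 8.493)
  = -74.805 / 180.8330 ≈ -0.414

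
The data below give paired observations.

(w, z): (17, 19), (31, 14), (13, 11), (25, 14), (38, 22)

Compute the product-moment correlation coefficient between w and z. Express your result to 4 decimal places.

0.5684

n = 5, Σw = 124, Σz = 80, Σw² = 3488, Σz² = 1358, Σwz = 2086
nΣwz − ΣwΣz = 10430 − 9920 = 510
nΣw² − (Σw)² = 17440 − 15376 = 2064; nΣz² − (Σz)² = 6790 − 6400 = 390
r = 510 / √(2064 × 390) = 510 / 897.1956 ≈ 0.5684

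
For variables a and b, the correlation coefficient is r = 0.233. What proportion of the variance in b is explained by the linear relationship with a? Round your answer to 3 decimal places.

r² = (0.233)² = 0.054

0.054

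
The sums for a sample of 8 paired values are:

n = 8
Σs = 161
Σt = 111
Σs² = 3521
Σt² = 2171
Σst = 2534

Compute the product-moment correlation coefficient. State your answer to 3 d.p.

0.713

r = (nΣst − ΣsΣt) / √[(nΣs² − (Σs)²)(nΣt² − (Σt)²)]
Numerator: 8×2534 − 161×111 = 2401
Denominator: √[(28168 − 25921)(17368 − 12321)] = √[2247 × 5047] = 3367.5821
r = 2401 / 3367.5821 ≈ 0.713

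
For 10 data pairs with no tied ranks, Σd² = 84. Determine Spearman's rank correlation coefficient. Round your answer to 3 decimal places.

ρ = 1 − 6Σd² / [n(n²−1)] = 1 − 6×84 / (10×99)
  = 1 − 504/990 = 1 − 0.5091 ≈ 0.491

0.491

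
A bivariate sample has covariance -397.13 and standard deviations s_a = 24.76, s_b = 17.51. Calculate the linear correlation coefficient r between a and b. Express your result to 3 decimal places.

r = Cov(a,b) / (s_a · s_b) = -397.13 / (24.76 × 17.51)
  = -397.13 / 433.5476 ≈ -0.916

-0.916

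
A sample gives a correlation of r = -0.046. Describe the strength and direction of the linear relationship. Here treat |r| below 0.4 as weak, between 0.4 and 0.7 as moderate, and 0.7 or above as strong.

r = -0.046 < 0 so the relationship is negative.
|r| = 0.046, which falls in the weak range.

weak negative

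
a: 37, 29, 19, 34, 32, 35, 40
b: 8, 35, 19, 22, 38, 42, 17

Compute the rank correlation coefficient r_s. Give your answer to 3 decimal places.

Rank a: 6, 2, 1, 4, 3, 5, 7
Rank b: 1, 5, 3, 4, 6, 7, 2
d = rank(a) − rank(b): 5, -3, -2, 0, -3, -2, 5; Σd² = 76
ρ = 1 − 6Σd² / [n(n²−1)] = 1 − 6×76 / (7×48) = 1 − 456/336 ≈ -0.357

-0.357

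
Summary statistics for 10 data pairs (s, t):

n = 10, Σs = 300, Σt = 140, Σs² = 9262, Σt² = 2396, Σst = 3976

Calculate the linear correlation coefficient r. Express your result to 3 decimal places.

-0.663

r = (nΣst − ΣsΣt) / √[(nΣs² − (Σs)²)(nΣt² − (Σt)²)]
Numerator: 10×3976 − 300×140 = -2240
Denominator: √[(92620 − 90000)(23960 − 19600)] = √[2620 × 4360] = 3379.8225
r = -2240 / 3379.8225 ≈ -0.663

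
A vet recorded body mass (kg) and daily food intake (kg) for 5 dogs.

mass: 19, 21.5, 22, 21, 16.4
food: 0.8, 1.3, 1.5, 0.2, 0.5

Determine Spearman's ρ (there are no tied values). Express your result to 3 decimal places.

Rank mass: 2, 4, 5, 3, 1
Rank food: 3, 4, 5, 1, 2
d = rank(mass) − rank(food): -1, 0, 0, 2, -1; Σd² = 6
ρ = 1 − 6Σd² / [n(n²−1)] = 1 − 6×6 / (5×24) = 1 − 36/120 ≈ 0.700

0.700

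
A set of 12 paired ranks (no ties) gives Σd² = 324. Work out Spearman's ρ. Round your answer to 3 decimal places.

-0.133

ρ = 1 − 6Σd² / [n(n²−1)] = 1 − 6×324 / (12×143)
  = 1 − 1944/1716 = 1 − 1.1329 ≈ -0.133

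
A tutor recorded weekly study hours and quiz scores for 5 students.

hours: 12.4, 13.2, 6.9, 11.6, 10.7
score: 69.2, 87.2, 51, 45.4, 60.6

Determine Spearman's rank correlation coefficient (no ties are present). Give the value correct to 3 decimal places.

0.700

Rank hours: 4, 5, 1, 3, 2
Rank score: 4, 5, 2, 1, 3
d = rank(hours) − rank(score): 0, 0, -1, 2, -1; Σd² = 6
ρ = 1 − 6Σd² / [n(n²−1)] = 1 − 6×6 / (5×24) = 1 − 36/120 ≈ 0.700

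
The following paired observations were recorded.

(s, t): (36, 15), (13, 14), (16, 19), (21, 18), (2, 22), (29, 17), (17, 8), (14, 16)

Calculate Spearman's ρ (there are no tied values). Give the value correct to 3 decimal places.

-0.238

Rank s: 8, 2, 4, 6, 1, 7, 5, 3
Rank t: 3, 2, 7, 6, 8, 5, 1, 4
d = rank(s) − rank(t): 5, 0, -3, 0, -7, 2, 4, -1; Σd² = 104
ρ = 1 − 6Σd² / [n(n²−1)] = 1 − 6×104 / (8×63) = 1 − 624/504 ≈ -0.238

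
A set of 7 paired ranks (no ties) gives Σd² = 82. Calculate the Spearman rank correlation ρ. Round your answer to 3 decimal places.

ρ = 1 − 6Σd² / [n(n²−1)] = 1 − 6×82 / (7×48)
  = 1 − 492/336 = 1 − 1.4643 ≈ -0.464

-0.464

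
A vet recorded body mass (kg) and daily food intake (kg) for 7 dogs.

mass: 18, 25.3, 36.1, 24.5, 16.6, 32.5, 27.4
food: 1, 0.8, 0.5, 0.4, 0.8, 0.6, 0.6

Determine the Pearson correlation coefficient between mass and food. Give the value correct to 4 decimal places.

n = 7, Σx = 180.4, Σy = 4.7, Σx² = 4950.12, Σy² = 3.41, Σxy = 115.31
nΣxy − ΣxΣy = 807.17 − 847.88 = -40.71
nΣx² − (Σx)² = 34650.84 − 32544.16 = 2106.68; nΣy² − (Σy)² = 23.87 − 22.09 = 1.78
r = -40.71 / √(2106.68 × 1.78) = -40.71 / 61.2363 ≈ -0.6648

-0.6648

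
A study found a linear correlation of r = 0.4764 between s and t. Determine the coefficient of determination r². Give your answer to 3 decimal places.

r² = (0.4764)² = 0.227

0.227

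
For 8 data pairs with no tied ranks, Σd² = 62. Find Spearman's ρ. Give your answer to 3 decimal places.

ρ = 1 − 6Σd² / [n(n²−1)] = 1 − 6×62 / (8×63)
  = 1 − 372/504 = 1 − 0.7381 ≈ 0.262

0.262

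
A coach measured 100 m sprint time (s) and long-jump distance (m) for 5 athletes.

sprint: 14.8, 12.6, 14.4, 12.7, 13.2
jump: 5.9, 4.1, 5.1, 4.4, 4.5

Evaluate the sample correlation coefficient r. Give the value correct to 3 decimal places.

0.955

n = 5, Σx = 67.7, Σy = 24, Σx² = 920.69, Σy² = 117.24, Σxy = 327.7
nΣxy − ΣxΣy = 1638.5 − 1624.8 = 13.7
nΣx² − (Σx)² = 4603.45 − 4583.29 = 20.16; nΣy² − (Σy)² = 586.2 − 576 = 10.2
r = 13.7 / √(20.16 × 10.2) = 13.7 / 14.3399 ≈ 0.955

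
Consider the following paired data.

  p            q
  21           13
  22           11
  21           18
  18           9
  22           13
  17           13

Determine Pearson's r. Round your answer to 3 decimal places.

n = 6, Σp = 121, Σq = 77, Σp² = 2463, Σq² = 1033, Σpq = 1562
nΣpq − ΣpΣq = 9372 − 9317 = 55
nΣp² − (Σp)² = 14778 − 14641 = 137; nΣq² − (Σq)² = 6198 − 5929 = 269
r = 55 / √(137 × 269) = 55 / 191.9714 ≈ 0.287

0.287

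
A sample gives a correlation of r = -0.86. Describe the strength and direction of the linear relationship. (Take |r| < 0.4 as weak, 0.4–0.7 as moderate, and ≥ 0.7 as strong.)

r = -0.86 < 0 so the relationship is negative.
|r| = 0.86, which falls in the strong range.

strong negative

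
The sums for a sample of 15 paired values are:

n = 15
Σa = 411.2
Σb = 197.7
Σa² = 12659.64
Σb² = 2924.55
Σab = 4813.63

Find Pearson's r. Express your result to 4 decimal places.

r = (nΣab − ΣaΣb) / √[(nΣa² − (Σa)²)(nΣb² − (Σb)²)]
Numerator: 15×4813.63 − 411.2×197.7 = -9089.79
Denominator: √[(189894.6 − 169085.44)(43868.25 − 39085.29)] = √[20809.16 × 4782.96] = 9976.4412
r = -9089.79 / 9976.4412 ≈ -0.9111

-0.9111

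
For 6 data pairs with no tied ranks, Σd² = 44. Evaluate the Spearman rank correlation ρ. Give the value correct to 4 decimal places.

ρ = 1 − 6Σd² / [n(n²−1)] = 1 − 6×44 / (6×35)
  = 1 − 264/210 = 1 − 1.25714 ≈ -0.2571

-0.2571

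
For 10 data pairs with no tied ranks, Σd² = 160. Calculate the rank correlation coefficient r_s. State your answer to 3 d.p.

0.030

ρ = 1 − 6Σd² / [n(n²−1)] = 1 − 6×160 / (10×99)
  = 1 − 960/990 = 1 − 0.9697 ≈ 0.030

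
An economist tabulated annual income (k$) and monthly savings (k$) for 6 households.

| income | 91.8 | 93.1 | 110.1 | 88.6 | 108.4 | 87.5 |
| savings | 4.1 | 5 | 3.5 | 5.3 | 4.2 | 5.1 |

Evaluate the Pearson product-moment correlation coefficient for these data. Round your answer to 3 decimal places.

-0.811

n = 6, Σx = 579.5, Σy = 27.2, Σx² = 56473.63, Σy² = 125.8, Σxy = 2598.34
nΣxy − ΣxΣy = 15590.04 − 15762.4 = -172.36
nΣx² − (Σx)² = 338841.78 − 335820.25 = 3021.53; nΣy² − (Σy)² = 754.8 − 739.84 = 14.96
r = -172.36 / √(3021.53 × 14.96) = -172.36 / 212.6078 ≈ -0.811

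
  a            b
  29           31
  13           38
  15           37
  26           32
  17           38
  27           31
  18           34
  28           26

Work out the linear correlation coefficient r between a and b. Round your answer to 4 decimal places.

n = 8, Σa = 173, Σb = 267, Σa² = 4037, Σb² = 9035, Σab = 5603
nΣab − ΣaΣb = 44824 − 46191 = -1367
nΣa² − (Σa)² = 32296 − 29929 = 2367; nΣb² − (Σb)² = 72280 − 71289 = 991
r = -1367 / √(2367 × 991) = -1367 / 1531.5668 ≈ -0.8926

-0.8926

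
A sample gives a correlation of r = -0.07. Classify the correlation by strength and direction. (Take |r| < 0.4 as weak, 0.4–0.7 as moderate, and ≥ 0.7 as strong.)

r = -0.07 < 0 so the relationship is negative.
|r| = 0.07, which falls in the weak range.

weak negative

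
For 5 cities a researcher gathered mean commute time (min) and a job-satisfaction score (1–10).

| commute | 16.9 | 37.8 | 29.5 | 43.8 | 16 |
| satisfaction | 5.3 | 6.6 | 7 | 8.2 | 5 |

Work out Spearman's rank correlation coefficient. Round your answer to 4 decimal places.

0.9000

Rank commute: 2, 4, 3, 5, 1
Rank satisfaction: 2, 3, 4, 5, 1
d = rank(commute) − rank(satisfaction): 0, 1, -1, 0, 0; Σd² = 2
ρ = 1 − 6Σd² / [n(n²−1)] = 1 − 6×2 / (5×24) = 1 − 12/120 ≈ 0.9000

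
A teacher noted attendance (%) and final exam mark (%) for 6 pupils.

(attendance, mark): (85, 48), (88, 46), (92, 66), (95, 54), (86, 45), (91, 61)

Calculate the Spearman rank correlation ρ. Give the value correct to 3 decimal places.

Rank attendance: 1, 3, 5, 6, 2, 4
Rank mark: 3, 2, 6, 4, 1, 5
d = rank(attendance) − rank(mark): -2, 1, -1, 2, 1, -1; Σd² = 12
ρ = 1 − 6Σd² / [n(n²−1)] = 1 − 6×12 / (6×35) = 1 − 72/210 ≈ 0.657

0.657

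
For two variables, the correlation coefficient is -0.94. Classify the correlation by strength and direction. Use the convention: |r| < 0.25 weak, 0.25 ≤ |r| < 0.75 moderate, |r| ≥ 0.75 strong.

strong negative

r = -0.94 < 0 so the relationship is negative.
|r| = 0.94, which falls in the strong range.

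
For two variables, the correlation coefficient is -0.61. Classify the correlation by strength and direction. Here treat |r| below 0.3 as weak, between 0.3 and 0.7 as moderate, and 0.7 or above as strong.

r = -0.61 < 0 so the relationship is negative.
|r| = 0.61, which falls in the moderate range.

moderate negative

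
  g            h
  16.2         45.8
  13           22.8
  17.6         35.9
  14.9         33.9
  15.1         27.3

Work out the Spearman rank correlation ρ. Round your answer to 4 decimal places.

Rank g: 4, 1, 5, 2, 3
Rank h: 5, 1, 4, 3, 2
d = rank(g) − rank(h): -1, 0, 1, -1, 1; Σd² = 4
ρ = 1 − 6Σd² / [n(n²−1)] = 1 − 6×4 / (5×24) = 1 − 24/120 ≈ 0.8000

0.8000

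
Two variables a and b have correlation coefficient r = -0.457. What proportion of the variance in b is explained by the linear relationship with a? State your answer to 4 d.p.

0.2088

r² = (-0.457)² = 0.2088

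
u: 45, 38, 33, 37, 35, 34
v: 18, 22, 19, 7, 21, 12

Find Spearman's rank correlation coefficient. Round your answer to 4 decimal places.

0.0857

Rank u: 6, 5, 1, 4, 3, 2
Rank v: 3, 6, 4, 1, 5, 2
d = rank(u) − rank(v): 3, -1, -3, 3, -2, 0; Σd² = 32
ρ = 1 − 6Σd² / [n(n²−1)] = 1 − 6×32 / (6×35) = 1 − 192/210 ≈ 0.0857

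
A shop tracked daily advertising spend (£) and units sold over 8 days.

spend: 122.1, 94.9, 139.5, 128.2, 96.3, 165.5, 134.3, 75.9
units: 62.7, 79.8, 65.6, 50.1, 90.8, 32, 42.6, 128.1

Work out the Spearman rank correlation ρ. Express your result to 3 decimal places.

Rank spend: 4, 2, 7, 5, 3, 8, 6, 1
Rank units: 4, 6, 5, 3, 7, 1, 2, 8
d = rank(spend) − rank(units): 0, -4, 2, 2, -4, 7, 4, -7; Σd² = 154
ρ = 1 − 6Σd² / [n(n²−1)] = 1 − 6×154 / (8×63) = 1 − 924/504 ≈ -0.833

-0.833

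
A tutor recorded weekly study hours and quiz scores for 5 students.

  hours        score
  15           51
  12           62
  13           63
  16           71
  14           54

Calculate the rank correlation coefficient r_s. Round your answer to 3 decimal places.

Rank hours: 4, 1, 2, 5, 3
Rank score: 1, 3, 4, 5, 2
d = rank(hours) − rank(score): 3, -2, -2, 0, 1; Σd² = 18
ρ = 1 − 6Σd² / [n(n²−1)] = 1 − 6×18 / (5×24) = 1 − 108/120 ≈ 0.100

0.100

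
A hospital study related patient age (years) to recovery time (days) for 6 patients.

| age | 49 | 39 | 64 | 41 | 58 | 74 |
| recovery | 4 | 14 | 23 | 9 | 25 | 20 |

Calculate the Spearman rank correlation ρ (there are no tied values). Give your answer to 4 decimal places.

0.5429

Rank age: 3, 1, 5, 2, 4, 6
Rank recovery: 1, 3, 5, 2, 6, 4
d = rank(age) − rank(recovery): 2, -2, 0, 0, -2, 2; Σd² = 16
ρ = 1 − 6Σd² / [n(n²−1)] = 1 − 6×16 / (6×35) = 1 − 96/210 ≈ 0.5429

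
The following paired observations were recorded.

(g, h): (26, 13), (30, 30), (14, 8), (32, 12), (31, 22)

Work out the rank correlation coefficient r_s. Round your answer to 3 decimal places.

Rank g: 2, 3, 1, 5, 4
Rank h: 3, 5, 1, 2, 4
d = rank(g) − rank(h): -1, -2, 0, 3, 0; Σd² = 14
ρ = 1 − 6Σd² / [n(n²−1)] = 1 − 6×14 / (5×24) = 1 − 84/120 ≈ 0.300

0.300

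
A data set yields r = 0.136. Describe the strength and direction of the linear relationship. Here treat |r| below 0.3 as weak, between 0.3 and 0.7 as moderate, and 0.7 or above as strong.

r = 0.136 > 0 so the relationship is positive.
|r| = 0.136, which falls in the weak range.

weak positive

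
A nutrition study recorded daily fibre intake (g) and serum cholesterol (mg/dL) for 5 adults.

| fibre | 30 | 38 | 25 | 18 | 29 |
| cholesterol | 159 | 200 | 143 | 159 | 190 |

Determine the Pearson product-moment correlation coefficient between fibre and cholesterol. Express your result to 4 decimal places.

n = 5, Σx = 140, Σy = 851, Σx² = 4134, Σy² = 147111, Σxy = 24317
nΣxy − ΣxΣy = 121585 − 119140 = 2445
nΣx² − (Σx)² = 20670 − 19600 = 1070; nΣy² − (Σy)² = 735555 − 724201 = 11354
r = 2445 / √(1070 × 11354) = 2445 / 3485.5100 ≈ 0.7015

0.7015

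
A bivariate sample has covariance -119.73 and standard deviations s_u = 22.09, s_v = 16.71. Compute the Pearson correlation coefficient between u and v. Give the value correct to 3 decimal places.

-0.324

r = Cov(u,v) / (s_u · s_v) = -119.73 / (22.09 × 16.71)
  = -119.73 / 369.1239 ≈ -0.324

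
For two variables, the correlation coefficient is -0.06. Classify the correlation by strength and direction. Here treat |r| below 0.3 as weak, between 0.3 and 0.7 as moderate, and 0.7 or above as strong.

r = -0.06 < 0 so the relationship is negative.
|r| = 0.06, which falls in the weak range.

weak negative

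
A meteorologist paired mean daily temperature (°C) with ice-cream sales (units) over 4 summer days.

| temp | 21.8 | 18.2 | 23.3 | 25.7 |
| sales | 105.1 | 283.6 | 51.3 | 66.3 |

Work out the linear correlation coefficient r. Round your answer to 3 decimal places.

-0.905

n = 4, Σx = 89, Σy = 506.3, Σx² = 2009.86, Σy² = 98502.35, Σxy = 10351.9
nΣxy − ΣxΣy = 41407.6 − 45060.7 = -3653.1
nΣx² − (Σx)² = 8039.44 − 7921 = 118.44; nΣy² − (Σy)² = 394009.4 − 256339.69 = 137669.71
r = -3653.1 / √(118.44 × 137669.71) = -3653.1 / 4038.0194 ≈ -0.905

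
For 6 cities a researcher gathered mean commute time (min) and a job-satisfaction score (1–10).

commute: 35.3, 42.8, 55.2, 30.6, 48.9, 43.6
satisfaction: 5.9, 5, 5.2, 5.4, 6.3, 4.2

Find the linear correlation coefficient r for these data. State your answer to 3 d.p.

n = 6, Σx = 256.4, Σy = 32, Σx² = 11353.5, Σy² = 173.34, Σxy = 1365.74
nΣxy − ΣxΣy = 8194.44 − 8204.8 = -10.36
nΣx² − (Σx)² = 68121 − 65740.96 = 2380.04; nΣy² − (Σy)² = 1040.04 − 1024 = 16.04
r = -10.36 / √(2380.04 × 16.04) = -10.36 / 195.3864 ≈ -0.053

-0.053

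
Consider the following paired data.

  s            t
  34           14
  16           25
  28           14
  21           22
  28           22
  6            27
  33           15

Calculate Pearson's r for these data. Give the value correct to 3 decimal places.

n = 7, Σs = 166, Σt = 139, Σs² = 4546, Σt² = 2939, Σst = 3003
nΣst − ΣsΣt = 21021 − 23074 = -2053
nΣs² − (Σs)² = 31822 − 27556 = 4266; nΣt² − (Σt)² = 20573 − 19321 = 1252
r = -2053 / √(4266 × 1252) = -2053 / 2311.0673 ≈ -0.888

-0.888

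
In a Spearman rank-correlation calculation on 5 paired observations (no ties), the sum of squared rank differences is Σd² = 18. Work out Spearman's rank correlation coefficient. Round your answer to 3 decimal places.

0.100

ρ = 1 − 6Σd² / [n(n²−1)] = 1 − 6×18 / (5×24)
  = 1 − 108/120 = 1 − 0.9000 ≈ 0.100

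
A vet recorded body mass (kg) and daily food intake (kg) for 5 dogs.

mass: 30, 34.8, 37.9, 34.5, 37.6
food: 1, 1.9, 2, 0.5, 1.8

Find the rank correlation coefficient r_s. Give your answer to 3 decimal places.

0.800

Rank mass: 1, 3, 5, 2, 4
Rank food: 2, 4, 5, 1, 3
d = rank(mass) − rank(food): -1, -1, 0, 1, 1; Σd² = 4
ρ = 1 − 6Σd² / [n(n²−1)] = 1 − 6×4 / (5×24) = 1 − 24/120 ≈ 0.800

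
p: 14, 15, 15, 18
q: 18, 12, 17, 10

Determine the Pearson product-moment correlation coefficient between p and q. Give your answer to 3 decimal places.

n = 4, Σp = 62, Σq = 57, Σp² = 970, Σq² = 857, Σpq = 867
nΣpq − ΣpΣq = 3468 − 3534 = -66
nΣp² − (Σp)² = 3880 − 3844 = 36; nΣq² − (Σq)² = 3428 − 3249 = 179
r = -66 / √(36 × 179) = -66 / 80.2745 ≈ -0.822

-0.822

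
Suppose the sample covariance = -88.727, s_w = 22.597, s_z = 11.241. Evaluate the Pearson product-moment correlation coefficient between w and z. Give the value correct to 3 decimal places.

-0.349

r = Cov(w,z) / (s_w · s_z) = -88.727 / (22.597 × 11.241)
  = -88.727 / 254.0129 ≈ -0.349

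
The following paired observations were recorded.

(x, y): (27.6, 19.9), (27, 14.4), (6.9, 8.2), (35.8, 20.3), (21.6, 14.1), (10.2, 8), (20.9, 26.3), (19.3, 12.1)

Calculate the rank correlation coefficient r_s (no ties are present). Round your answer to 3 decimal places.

0.738

Rank x: 7, 6, 1, 8, 5, 2, 4, 3
Rank y: 6, 5, 2, 7, 4, 1, 8, 3
d = rank(x) − rank(y): 1, 1, -1, 1, 1, 1, -4, 0; Σd² = 22
ρ = 1 − 6Σd² / [n(n²−1)] = 1 − 6×22 / (8×63) = 1 − 132/504 ≈ 0.738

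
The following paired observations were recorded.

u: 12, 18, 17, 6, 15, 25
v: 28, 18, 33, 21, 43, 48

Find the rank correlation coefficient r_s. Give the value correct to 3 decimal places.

Rank u: 2, 5, 4, 1, 3, 6
Rank v: 3, 1, 4, 2, 5, 6
d = rank(u) − rank(v): -1, 4, 0, -1, -2, 0; Σd² = 22
ρ = 1 − 6Σd² / [n(n²−1)] = 1 − 6×22 / (6×35) = 1 − 132/210 ≈ 0.371

0.371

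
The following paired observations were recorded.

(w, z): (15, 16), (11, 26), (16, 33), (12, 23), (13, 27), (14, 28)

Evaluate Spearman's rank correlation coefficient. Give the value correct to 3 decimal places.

Rank w: 5, 1, 6, 2, 3, 4
Rank z: 1, 3, 6, 2, 4, 5
d = rank(w) − rank(z): 4, -2, 0, 0, -1, -1; Σd² = 22
ρ = 1 − 6Σd² / [n(n²−1)] = 1 − 6×22 / (6×35) = 1 − 132/210 ≈ 0.371

0.371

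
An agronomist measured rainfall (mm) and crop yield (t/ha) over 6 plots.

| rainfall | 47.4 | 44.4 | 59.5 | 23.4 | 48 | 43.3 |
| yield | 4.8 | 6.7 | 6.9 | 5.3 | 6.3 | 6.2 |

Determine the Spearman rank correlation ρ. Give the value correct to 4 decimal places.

0.5429

Rank rainfall: 4, 3, 6, 1, 5, 2
Rank yield: 1, 5, 6, 2, 4, 3
d = rank(rainfall) − rank(yield): 3, -2, 0, -1, 1, -1; Σd² = 16
ρ = 1 − 6Σd² / [n(n²−1)] = 1 − 6×16 / (6×35) = 1 − 96/210 ≈ 0.5429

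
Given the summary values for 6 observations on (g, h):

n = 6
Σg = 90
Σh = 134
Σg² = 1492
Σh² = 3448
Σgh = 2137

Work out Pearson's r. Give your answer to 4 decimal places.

0.4995

r = (nΣgh − ΣgΣh) / √[(nΣg² − (Σg)²)(nΣh² − (Σh)²)]
Numerator: 6×2137 − 90×134 = 762
Denominator: √[(8952 − 8100)(20688 − 17956)] = √[852 × 2732] = 1525.6684
r = 762 / 1525.6684 ≈ 0.4995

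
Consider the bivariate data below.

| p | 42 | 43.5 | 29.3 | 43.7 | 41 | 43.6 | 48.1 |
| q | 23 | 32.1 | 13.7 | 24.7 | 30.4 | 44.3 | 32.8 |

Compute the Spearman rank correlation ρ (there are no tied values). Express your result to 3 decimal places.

0.643

Rank p: 3, 4, 1, 6, 2, 5, 7
Rank q: 2, 5, 1, 3, 4, 7, 6
d = rank(p) − rank(q): 1, -1, 0, 3, -2, -2, 1; Σd² = 20
ρ = 1 − 6Σd² / [n(n²−1)] = 1 − 6×20 / (7×48) = 1 − 120/336 ≈ 0.643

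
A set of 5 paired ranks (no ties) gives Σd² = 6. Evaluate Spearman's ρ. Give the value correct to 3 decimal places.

ρ = 1 − 6Σd² / [n(n²−1)] = 1 − 6×6 / (5×24)
  = 1 − 36/120 = 1 − 0.3000 ≈ 0.700

0.700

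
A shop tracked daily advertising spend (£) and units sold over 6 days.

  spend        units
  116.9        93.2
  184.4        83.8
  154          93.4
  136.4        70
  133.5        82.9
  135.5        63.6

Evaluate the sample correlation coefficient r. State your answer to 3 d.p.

n = 6, Σx = 860.7, Σy = 486.9, Σx² = 126172.43, Σy² = 40249.61, Σxy = 69964.35
nΣxy − ΣxΣy = 419786.1 − 419074.83 = 711.27
nΣx² − (Σx)² = 757034.58 − 740804.49 = 16230.09; nΣy² − (Σy)² = 241497.66 − 237071.61 = 4426.05
r = 711.27 / √(16230.09 × 4426.05) = 711.27 / 8475.5643 ≈ 0.084

0.084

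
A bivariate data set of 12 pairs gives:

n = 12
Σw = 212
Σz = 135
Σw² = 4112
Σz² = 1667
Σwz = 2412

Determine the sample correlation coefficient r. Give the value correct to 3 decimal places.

0.116

r = (nΣwz − ΣwΣz) / √[(nΣw² − (Σw)²)(nΣz² − (Σz)²)]
Numerator: 12×2412 − 212×135 = 324
Denominator: √[(49344 − 44944)(20004 − 18225)] = √[4400 × 1779] = 2797.7848
r = 324 / 2797.7848 ≈ 0.116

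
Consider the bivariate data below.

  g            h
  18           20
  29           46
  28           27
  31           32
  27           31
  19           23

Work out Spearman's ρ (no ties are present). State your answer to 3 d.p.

0.886

Rank g: 1, 5, 4, 6, 3, 2
Rank h: 1, 6, 3, 5, 4, 2
d = rank(g) − rank(h): 0, -1, 1, 1, -1, 0; Σd² = 4
ρ = 1 − 6Σd² / [n(n²−1)] = 1 − 6×4 / (6×35) = 1 − 24/210 ≈ 0.886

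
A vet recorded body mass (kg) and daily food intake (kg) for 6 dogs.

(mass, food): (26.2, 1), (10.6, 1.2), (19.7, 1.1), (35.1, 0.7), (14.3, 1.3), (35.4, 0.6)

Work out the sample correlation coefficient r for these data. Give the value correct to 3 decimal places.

n = 6, Σx = 141.3, Σy = 5.9, Σx² = 3876.55, Σy² = 6.19, Σxy = 124.99
nΣxy − ΣxΣy = 749.94 − 833.67 = -83.73
nΣx² − (Σx)² = 23259.3 − 19965.69 = 3293.61; nΣy² − (Σy)² = 37.14 − 34.81 = 2.33
r = -83.73 / √(3293.61 × 2.33) = -83.73 / 87.6020 ≈ -0.956

-0.956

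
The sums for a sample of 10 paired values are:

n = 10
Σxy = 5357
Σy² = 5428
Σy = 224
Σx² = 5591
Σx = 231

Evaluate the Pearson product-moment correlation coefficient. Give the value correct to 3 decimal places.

r = (nΣxy − ΣxΣy) / √[(nΣx² − (Σx)²)(nΣy² − (Σy)²)]
Numerator: 10×5357 − 231×224 = 1826
Denominator: √[(55910 − 53361)(54280 − 50176)] = √[2549 × 4104] = 3234.3618
r = 1826 / 3234.3618 ≈ 0.565

0.565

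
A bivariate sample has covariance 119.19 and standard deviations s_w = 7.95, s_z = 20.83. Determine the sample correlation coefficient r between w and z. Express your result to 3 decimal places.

0.720

r = Cov(w,z) / (s_w · s_z) = 119.19 / (7.95 × 20.83)
  = 119.19 / 165.5985 ≈ 0.720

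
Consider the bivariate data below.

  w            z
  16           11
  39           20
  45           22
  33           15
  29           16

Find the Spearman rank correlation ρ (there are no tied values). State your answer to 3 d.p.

0.900

Rank w: 1, 4, 5, 3, 2
Rank z: 1, 4, 5, 2, 3
d = rank(w) − rank(z): 0, 0, 0, 1, -1; Σd² = 2
ρ = 1 − 6Σd² / [n(n²−1)] = 1 − 6×2 / (5×24) = 1 − 12/120 ≈ 0.900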